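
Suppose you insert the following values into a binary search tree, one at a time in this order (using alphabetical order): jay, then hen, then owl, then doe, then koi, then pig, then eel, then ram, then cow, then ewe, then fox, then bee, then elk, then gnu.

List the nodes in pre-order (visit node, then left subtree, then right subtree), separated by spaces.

jay: root
hen: left child of jay (depth 1)
owl: right child of jay (depth 1)
doe: left child of hen (depth 2)
koi: left child of owl (depth 2)
pig: right child of owl (depth 2)
eel: right child of doe (depth 3)
ram: right child of pig (depth 3)
cow: left child of doe (depth 3)
ewe: right child of eel (depth 4)
fox: right child of ewe (depth 5)
bee: left child of cow (depth 4)
elk: left child of ewe (depth 5)
gnu: right child of fox (depth 6)

jay hen doe cow bee eel ewe elk fox gnu owl koi pig ram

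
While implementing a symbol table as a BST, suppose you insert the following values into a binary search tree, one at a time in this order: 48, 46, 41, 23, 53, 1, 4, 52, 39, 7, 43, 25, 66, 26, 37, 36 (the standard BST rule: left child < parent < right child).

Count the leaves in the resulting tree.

5

Insert 48: tree is empty, so 48 becomes the root.
Insert 46: 46 < 48 → go left. Place as left child of 48.
Insert 41: 41 < 48 → go left; 41 < 46 → go left. Place as left child of 46.
Insert 23: 23 < 48 → go left; 23 < 46 → go left; 23 < 41 → go left. Place as left child of 41.
Insert 53: 53 > 48 → go right. Place as right child of 48.
Insert 1: 1 < 48 → go left; 1 < 46 → go left; 1 < 41 → go left; 1 < 23 → go left. Place as left child of 23.
Insert 4: 4 < 48 → go left; 4 < 46 → go left; 4 < 41 → go left; 4 < 23 → go left; 4 > 1 → go right. Place as right child of 1.
Insert 52: 52 > 48 → go right; 52 < 53 → go left. Place as left child of 53.
Insert 39: 39 < 48 → go left; 39 < 46 → go left; 39 < 41 → go left; 39 > 23 → go right. Place as right child of 23.
Insert 7: 7 < 48 → go left; 7 < 46 → go left; 7 < 41 → go left; 7 < 23 → go left; 7 > 1 → go right; 7 > 4 → go right. Place as right child of 4.
Insert 43: 43 < 48 → go left; 43 < 46 → go left; 43 > 41 → go right. Place as right child of 41.
Insert 25: 25 < 48 → go left; 25 < 46 → go left; 25 < 41 → go left; 25 > 23 → go right; 25 < 39 → go left. Place as left child of 39.
Insert 66: 66 > 48 → go right; 66 > 53 → go right. Place as right child of 53.
Insert 26: 26 < 48 → go left; 26 < 46 → go left; 26 < 41 → go left; 26 > 23 → go right; 26 < 39 → go left; 26 > 25 → go right. Place as right child of 25.
Insert 37: 37 < 48 → go left; 37 < 46 → go left; 37 < 41 → go left; 37 > 23 → go right; 37 < 39 → go left; 37 > 25 → go right; 37 > 26 → go right. Place as right child of 26.
Insert 36: 36 < 48 → go left; 36 < 46 → go left; 36 < 41 → go left; 36 > 23 → go right; 36 < 39 → go left; 36 > 25 → go right; 36 > 26 → go right; 36 < 37 → go left. Place as left child of 37.

Leaves: 7, 36, 43, 52, 66 — 5 in total.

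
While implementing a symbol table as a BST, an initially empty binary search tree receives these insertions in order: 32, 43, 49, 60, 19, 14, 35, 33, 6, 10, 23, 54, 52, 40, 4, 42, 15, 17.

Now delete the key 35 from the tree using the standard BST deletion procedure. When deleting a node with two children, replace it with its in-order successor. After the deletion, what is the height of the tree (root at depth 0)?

32: root
43: right child of 32 (depth 1)
49: right child of 43 (depth 2)
60: right child of 49 (depth 3)
19: left child of 32 (depth 1)
14: left child of 19 (depth 2)
35: left child of 43 (depth 2)
33: left child of 35 (depth 3)
6: left child of 14 (depth 3)
10: right child of 6 (depth 4)
23: right child of 19 (depth 2)
54: left child of 60 (depth 4)
52: left child of 54 (depth 5)
40: right child of 35 (depth 3)
4: left child of 6 (depth 4)
42: right child of 40 (depth 4)
15: right child of 14 (depth 3)
17: right child of 15 (depth 4)

Delete 35 (two children — replace with in-order successor).
After deletion, deepest node is 52 at depth 5.

5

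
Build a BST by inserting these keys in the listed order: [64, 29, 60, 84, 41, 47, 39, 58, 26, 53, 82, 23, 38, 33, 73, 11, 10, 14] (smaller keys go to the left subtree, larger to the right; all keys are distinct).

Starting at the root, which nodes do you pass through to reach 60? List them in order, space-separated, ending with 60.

Resulting structure (node: left, right):
  64: L=29, R=84
  29: L=26, R=60
  60: L=41, R=–
  84: L=82, R=–
  41: L=39, R=47
  47: L=–, R=58
  39: L=38, R=–
  58: L=53, R=–
  26: L=23, R=–
  53: L=–, R=–
  82: L=73, R=–
  23: L=11, R=–
  38: L=33, R=–
  33: L=–, R=–
  73: L=–, R=–
  11: L=10, R=14
  10: L=–, R=–
  14: L=–, R=–

64 29 60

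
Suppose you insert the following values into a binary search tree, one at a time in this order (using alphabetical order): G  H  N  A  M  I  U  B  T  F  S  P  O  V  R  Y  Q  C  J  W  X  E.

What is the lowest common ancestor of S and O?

Insert G: tree is empty, so G becomes the root.
Insert H: H > G → go right. Place as right child of G.
Insert N: N > G → go right; N > H → go right. Place as right child of H.
Insert A: A < G → go left. Place as left child of G.
Insert M: M > G → go right; M > H → go right; M < N → go left. Place as left child of N.
Insert I: I > G → go right; I > H → go right; I < N → go left; I < M → go left. Place as left child of M.
Insert U: U > G → go right; U > H → go right; U > N → go right. Place as right child of N.
Insert B: B < G → go left; B > A → go right. Place as right child of A.
Insert T: T > G → go right; T > H → go right; T > N → go right; T < U → go left. Place as left child of U.
Insert F: F < G → go left; F > A → go right; F > B → go right. Place as right child of B.
Insert S: S > G → go right; S > H → go right; S > N → go right; S < U → go left; S < T → go left. Place as left child of T.
Insert P: P > G → go right; P > H → go right; P > N → go right; P < U → go left; P < T → go left; P < S → go left. Place as left child of S.
Insert O: O > G → go right; O > H → go right; O > N → go right; O < U → go left; O < T → go left; O < S → go left; O < P → go left. Place as left child of P.
Insert V: V > G → go right; V > H → go right; V > N → go right; V > U → go right. Place as right child of U.
Insert R: R > G → go right; R > H → go right; R > N → go right; R < U → go left; R < T → go left; R < S → go left; R > P → go right. Place as right child of P.
Insert Y: Y > G → go right; Y > H → go right; Y > N → go right; Y > U → go right; Y > V → go right. Place as right child of V.
Insert Q: Q > G → go right; Q > H → go right; Q > N → go right; Q < U → go left; Q < T → go left; Q < S → go left; Q > P → go right; Q < R → go left. Place as left child of R.
Insert C: C < G → go left; C > A → go right; C > B → go right; C < F → go left. Place as left child of F.
Insert J: J > G → go right; J > H → go right; J < N → go left; J < M → go left; J > I → go right. Place as right child of I.
Insert W: W > G → go right; W > H → go right; W > N → go right; W > U → go right; W > V → go right; W < Y → go left. Place as left child of Y.
Insert X: X > G → go right; X > H → go right; X > N → go right; X > U → go right; X > V → go right; X < Y → go left; X > W → go right. Place as right child of W.
Insert E: E < G → go left; E > A → go right; E > B → go right; E < F → go left; E > C → go right. Place as right child of C.

Path to S: G → H → N → U → T → S
Path to O: G → H → N → U → T → S → P → O
S lies on both paths and is an ancestor of the other node.

S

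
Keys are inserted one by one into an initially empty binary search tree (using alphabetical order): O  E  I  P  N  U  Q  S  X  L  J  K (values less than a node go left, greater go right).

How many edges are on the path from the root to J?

Insert O: tree is empty, so O becomes the root.
Insert E: E < O → go left. Place as left child of O.
Insert I: I < O → go left; I > E → go right. Place as right child of E.
Insert P: P > O → go right. Place as right child of O.
Insert N: N < O → go left; N > E → go right; N > I → go right. Place as right child of I.
Insert U: U > O → go right; U > P → go right. Place as right child of P.
Insert Q: Q > O → go right; Q > P → go right; Q < U → go left. Place as left child of U.
Insert S: S > O → go right; S > P → go right; S < U → go left; S > Q → go right. Place as right child of Q.
Insert X: X > O → go right; X > P → go right; X > U → go right. Place as right child of U.
Insert L: L < O → go left; L > E → go right; L > I → go right; L < N → go left. Place as left child of N.
Insert J: J < O → go left; J > E → go right; J > I → go right; J < N → go left; J < L → go left. Place as left child of L.
Insert K: K < O → go left; K > E → go right; K > I → go right; K < N → go left; K < L → go left; K > J → go right. Place as right child of J.

Path to J: O → E → I → N → L → J, which is 5 edges.

5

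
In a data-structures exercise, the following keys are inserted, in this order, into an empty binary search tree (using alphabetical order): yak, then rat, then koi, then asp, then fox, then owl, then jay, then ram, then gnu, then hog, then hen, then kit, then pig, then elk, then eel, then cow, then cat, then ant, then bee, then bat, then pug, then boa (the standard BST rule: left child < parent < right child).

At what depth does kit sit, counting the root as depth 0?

yak: root
rat: left child of yak (depth 1)
koi: left child of rat (depth 2)
asp: left child of koi (depth 3)
fox: right child of asp (depth 4)
owl: right child of koi (depth 3)
jay: right child of fox (depth 5)
ram: right child of owl (depth 4)
gnu: left child of jay (depth 6)
hog: right child of gnu (depth 7)
hen: left child of hog (depth 8)
kit: right child of jay (depth 6)
pig: left child of ram (depth 5)
elk: left child of fox (depth 5)
eel: left child of elk (depth 6)
cow: left child of eel (depth 7)
cat: left child of cow (depth 8)
ant: left child of asp (depth 4)
bee: left child of cat (depth 9)
bat: left child of bee (depth 10)
pug: right child of pig (depth 6)
boa: right child of bee (depth 10)

Path to kit: yak → rat → koi → asp → fox → jay → kit, which is 6 edges.

6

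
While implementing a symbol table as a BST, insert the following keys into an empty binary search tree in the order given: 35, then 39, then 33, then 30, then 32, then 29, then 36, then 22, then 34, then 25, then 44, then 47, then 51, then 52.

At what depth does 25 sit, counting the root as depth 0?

Resulting structure (node: left, right):
  35: L=33, R=39
  39: L=36, R=44
  33: L=30, R=34
  30: L=29, R=32
  32: L=–, R=–
  29: L=22, R=–
  36: L=–, R=–
  22: L=–, R=25
  34: L=–, R=–
  25: L=–, R=–
  44: L=–, R=47
  47: L=–, R=51
  51: L=–, R=52
  52: L=–, R=–

Path to 25: 35 → 33 → 30 → 29 → 22 → 25, which is 5 edges.

5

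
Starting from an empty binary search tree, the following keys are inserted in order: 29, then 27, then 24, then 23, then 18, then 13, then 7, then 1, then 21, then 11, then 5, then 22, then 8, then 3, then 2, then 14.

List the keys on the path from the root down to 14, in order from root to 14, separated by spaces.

Insert 29: tree is empty, so 29 becomes the root.
Insert 27: 27 < 29 → go left. Place as left child of 29.
Insert 24: 24 < 29 → go left; 24 < 27 → go left. Place as left child of 27.
Insert 23: 23 < 29 → go left; 23 < 27 → go left; 23 < 24 → go left. Place as left child of 24.
Insert 18: 18 < 29 → go left; 18 < 27 → go left; 18 < 24 → go left; 18 < 23 → go left. Place as left child of 23.
Insert 13: 13 < 29 → go left; 13 < 27 → go left; 13 < 24 → go left; 13 < 23 → go left; 13 < 18 → go left. Place as left child of 18.
Insert 7: 7 < 29 → go left; 7 < 27 → go left; 7 < 24 → go left; 7 < 23 → go left; 7 < 18 → go left; 7 < 13 → go left. Place as left child of 13.
Insert 1: 1 < 29 → go left; 1 < 27 → go left; 1 < 24 → go left; 1 < 23 → go left; 1 < 18 → go left; 1 < 13 → go left; 1 < 7 → go left. Place as left child of 7.
Insert 21: 21 < 29 → go left; 21 < 27 → go left; 21 < 24 → go left; 21 < 23 → go left; 21 > 18 → go right. Place as right child of 18.
Insert 11: 11 < 29 → go left; 11 < 27 → go left; 11 < 24 → go left; 11 < 23 → go left; 11 < 18 → go left; 11 < 13 → go left; 11 > 7 → go right. Place as right child of 7.
Insert 5: 5 < 29 → go left; 5 < 27 → go left; 5 < 24 → go left; 5 < 23 → go left; 5 < 18 → go left; 5 < 13 → go left; 5 < 7 → go left; 5 > 1 → go right. Place as right child of 1.
Insert 22: 22 < 29 → go left; 22 < 27 → go left; 22 < 24 → go left; 22 < 23 → go left; 22 > 18 → go right; 22 > 21 → go right. Place as right child of 21.
Insert 8: 8 < 29 → go left; 8 < 27 → go left; 8 < 24 → go left; 8 < 23 → go left; 8 < 18 → go left; 8 < 13 → go left; 8 > 7 → go right; 8 < 11 → go left. Place as left child of 11.
Insert 3: 3 < 29 → go left; 3 < 27 → go left; 3 < 24 → go left; 3 < 23 → go left; 3 < 18 → go left; 3 < 13 → go left; 3 < 7 → go left; 3 > 1 → go right; 3 < 5 → go left. Place as left child of 5.
Insert 2: 2 < 29 → go left; 2 < 27 → go left; 2 < 24 → go left; 2 < 23 → go left; 2 < 18 → go left; 2 < 13 → go left; 2 < 7 → go left; 2 > 1 → go right; 2 < 5 → go left; 2 < 3 → go left. Place as left child of 3.
Insert 14: 14 < 29 → go left; 14 < 27 → go left; 14 < 24 → go left; 14 < 23 → go left; 14 < 18 → go left; 14 > 13 → go right. Place as right child of 13.

29 27 24 23 18 13 14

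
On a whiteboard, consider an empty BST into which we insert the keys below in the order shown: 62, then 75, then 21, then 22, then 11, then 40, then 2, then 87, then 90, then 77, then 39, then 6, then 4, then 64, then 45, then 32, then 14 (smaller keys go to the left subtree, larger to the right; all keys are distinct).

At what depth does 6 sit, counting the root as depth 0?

4

Resulting structure (node: left, right):
  62: L=21, R=75
  75: L=64, R=87
  21: L=11, R=22
  22: L=–, R=40
  11: L=2, R=14
  40: L=39, R=45
  2: L=–, R=6
  87: L=77, R=90
  90: L=–, R=–
  77: L=–, R=–
  39: L=32, R=–
  6: L=4, R=–
  4: L=–, R=–
  64: L=–, R=–
  45: L=–, R=–
  32: L=–, R=–
  14: L=–, R=–

Path to 6: 62 → 21 → 11 → 2 → 6, which is 4 edges.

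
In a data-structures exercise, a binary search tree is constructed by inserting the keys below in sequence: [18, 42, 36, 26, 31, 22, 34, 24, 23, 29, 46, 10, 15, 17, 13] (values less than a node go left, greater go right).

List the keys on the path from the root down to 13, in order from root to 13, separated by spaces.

18: root
42: right child of 18 (depth 1)
36: left child of 42 (depth 2)
26: left child of 36 (depth 3)
31: right child of 26 (depth 4)
22: left child of 26 (depth 4)
34: right child of 31 (depth 5)
24: right child of 22 (depth 5)
23: left child of 24 (depth 6)
29: left child of 31 (depth 5)
46: right child of 42 (depth 2)
10: left child of 18 (depth 1)
15: right child of 10 (depth 2)
17: right child of 15 (depth 3)
13: left child of 15 (depth 3)

18 10 15 13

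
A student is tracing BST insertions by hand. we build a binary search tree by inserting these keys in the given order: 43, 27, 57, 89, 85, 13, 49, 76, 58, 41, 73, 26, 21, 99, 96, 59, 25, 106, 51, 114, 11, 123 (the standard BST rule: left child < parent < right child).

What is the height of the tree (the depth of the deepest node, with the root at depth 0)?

7

Insert 43: tree is empty, so 43 becomes the root.
Insert 27: 27 < 43 → go left. Place as left child of 43.
Insert 57: 57 > 43 → go right. Place as right child of 43.
Insert 89: 89 > 43 → go right; 89 > 57 → go right. Place as right child of 57.
Insert 85: 85 > 43 → go right; 85 > 57 → go right; 85 < 89 → go left. Place as left child of 89.
Insert 13: 13 < 43 → go left; 13 < 27 → go left. Place as left child of 27.
Insert 49: 49 > 43 → go right; 49 < 57 → go left. Place as left child of 57.
Insert 76: 76 > 43 → go right; 76 > 57 → go right; 76 < 89 → go left; 76 < 85 → go left. Place as left child of 85.
Insert 58: 58 > 43 → go right; 58 > 57 → go right; 58 < 89 → go left; 58 < 85 → go left; 58 < 76 → go left. Place as left child of 76.
Insert 41: 41 < 43 → go left; 41 > 27 → go right. Place as right child of 27.
Insert 73: 73 > 43 → go right; 73 > 57 → go right; 73 < 89 → go left; 73 < 85 → go left; 73 < 76 → go left; 73 > 58 → go right. Place as right child of 58.
Insert 26: 26 < 43 → go left; 26 < 27 → go left; 26 > 13 → go right. Place as right child of 13.
Insert 21: 21 < 43 → go left; 21 < 27 → go left; 21 > 13 → go right; 21 < 26 → go left. Place as left child of 26.
Insert 99: 99 > 43 → go right; 99 > 57 → go right; 99 > 89 → go right. Place as right child of 89.
Insert 96: 96 > 43 → go right; 96 > 57 → go right; 96 > 89 → go right; 96 < 99 → go left. Place as left child of 99.
Insert 59: 59 > 43 → go right; 59 > 57 → go right; 59 < 89 → go left; 59 < 85 → go left; 59 < 76 → go left; 59 > 58 → go right; 59 < 73 → go left. Place as left child of 73.
Insert 25: 25 < 43 → go left; 25 < 27 → go left; 25 > 13 → go right; 25 < 26 → go left; 25 > 21 → go right. Place as right child of 21.
Insert 106: 106 > 43 → go right; 106 > 57 → go right; 106 > 89 → go right; 106 > 99 → go right. Place as right child of 99.
Insert 51: 51 > 43 → go right; 51 < 57 → go left; 51 > 49 → go right. Place as right child of 49.
Insert 114: 114 > 43 → go right; 114 > 57 → go right; 114 > 89 → go right; 114 > 99 → go right; 114 > 106 → go right. Place as right child of 106.
Insert 11: 11 < 43 → go left; 11 < 27 → go left; 11 < 13 → go left. Place as left child of 13.
Insert 123: 123 > 43 → go right; 123 > 57 → go right; 123 > 89 → go right; 123 > 99 → go right; 123 > 106 → go right; 123 > 114 → go right. Place as right child of 114.

The deepest node is 59 at depth 7.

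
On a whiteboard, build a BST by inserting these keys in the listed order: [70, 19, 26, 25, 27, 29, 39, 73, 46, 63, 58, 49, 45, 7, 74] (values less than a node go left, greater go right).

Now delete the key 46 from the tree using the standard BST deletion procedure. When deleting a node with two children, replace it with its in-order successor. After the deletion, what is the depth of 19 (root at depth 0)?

1

Resulting structure (node: left, right):
  70: L=19, R=73
  19: L=7, R=26
  26: L=25, R=27
  25: L=–, R=–
  27: L=–, R=29
  29: L=–, R=39
  39: L=–, R=46
  73: L=–, R=74
  46: L=45, R=63
  63: L=58, R=–
  58: L=49, R=–
  49: L=–, R=–
  45: L=–, R=–
  7: L=–, R=–
  74: L=–, R=–

Delete 46 (two children — replace with in-order successor).
After deletion, path to 19: 70 → 19.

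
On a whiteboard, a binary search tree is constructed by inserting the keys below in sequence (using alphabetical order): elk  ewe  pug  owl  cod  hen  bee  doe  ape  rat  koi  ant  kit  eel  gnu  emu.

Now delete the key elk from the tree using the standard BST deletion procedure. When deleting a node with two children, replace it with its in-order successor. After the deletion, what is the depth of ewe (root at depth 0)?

1

elk: root
ewe: right child of elk (depth 1)
pug: right child of ewe (depth 2)
owl: left child of pug (depth 3)
cod: left child of elk (depth 1)
hen: left child of owl (depth 4)
bee: left child of cod (depth 2)
doe: right child of cod (depth 2)
ape: left child of bee (depth 3)
rat: right child of pug (depth 3)
koi: right child of hen (depth 5)
ant: left child of ape (depth 4)
kit: left child of koi (depth 6)
eel: right child of doe (depth 3)
gnu: left child of hen (depth 5)
emu: left child of ewe (depth 2)

Delete elk (two children — replace with in-order successor).
After deletion, path to ewe: emu → ewe.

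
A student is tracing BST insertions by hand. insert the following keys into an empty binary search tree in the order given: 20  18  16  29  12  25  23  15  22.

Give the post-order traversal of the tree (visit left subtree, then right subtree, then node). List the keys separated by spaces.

15 12 16 18 22 23 25 29 20

20: root
18: left child of 20 (depth 1)
16: left child of 18 (depth 2)
29: right child of 20 (depth 1)
12: left child of 16 (depth 3)
25: left child of 29 (depth 2)
23: left child of 25 (depth 3)
15: right child of 12 (depth 4)
22: left child of 23 (depth 4)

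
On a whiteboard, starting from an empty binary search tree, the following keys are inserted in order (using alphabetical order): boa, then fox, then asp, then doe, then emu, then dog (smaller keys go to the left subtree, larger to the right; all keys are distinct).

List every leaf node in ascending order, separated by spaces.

asp dog

Insert boa: tree is empty, so boa becomes the root.
Insert fox: fox > boa → go right. Place as right child of boa.
Insert asp: asp < boa → go left. Place as left child of boa.
Insert doe: doe > boa → go right; doe < fox → go left. Place as left child of fox.
Insert emu: emu > boa → go right; emu < fox → go left; emu > doe → go right. Place as right child of doe.
Insert dog: dog > boa → go right; dog < fox → go left; dog > doe → go right; dog < emu → go left. Place as left child of emu.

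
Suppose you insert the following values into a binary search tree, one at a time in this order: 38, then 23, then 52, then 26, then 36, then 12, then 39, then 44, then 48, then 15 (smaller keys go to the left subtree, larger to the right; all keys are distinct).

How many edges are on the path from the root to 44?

38: root
23: left child of 38 (depth 1)
52: right child of 38 (depth 1)
26: right child of 23 (depth 2)
36: right child of 26 (depth 3)
12: left child of 23 (depth 2)
39: left child of 52 (depth 2)
44: right child of 39 (depth 3)
48: right child of 44 (depth 4)
15: right child of 12 (depth 3)

Path to 44: 38 → 52 → 39 → 44, which is 3 edges.

3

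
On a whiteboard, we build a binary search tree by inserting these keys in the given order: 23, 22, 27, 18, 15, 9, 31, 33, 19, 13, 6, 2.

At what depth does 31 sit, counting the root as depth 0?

2

Resulting structure (node: left, right):
  23: L=22, R=27
  22: L=18, R=–
  27: L=–, R=31
  18: L=15, R=19
  15: L=9, R=–
  9: L=6, R=13
  31: L=–, R=33
  33: L=–, R=–
  19: L=–, R=–
  13: L=–, R=–
  6: L=2, R=–
  2: L=–, R=–

Path to 31: 23 → 27 → 31, which is 2 edges.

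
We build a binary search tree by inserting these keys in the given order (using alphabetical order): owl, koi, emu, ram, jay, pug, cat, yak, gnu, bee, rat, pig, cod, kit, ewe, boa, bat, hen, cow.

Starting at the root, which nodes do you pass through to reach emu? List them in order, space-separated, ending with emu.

owl koi emu

Insert owl: tree is empty, so owl becomes the root.
Insert koi: koi < owl → go left. Place as left child of owl.
Insert emu: emu < owl → go left; emu < koi → go left. Place as left child of koi.
Insert ram: ram > owl → go right. Place as right child of owl.
Insert jay: jay < owl → go left; jay < koi → go left; jay > emu → go right. Place as right child of emu.
Insert pug: pug > owl → go right; pug < ram → go left. Place as left child of ram.
Insert cat: cat < owl → go left; cat < koi → go left; cat < emu → go left. Place as left child of emu.
Insert yak: yak > owl → go right; yak > ram → go right. Place as right child of ram.
Insert gnu: gnu < owl → go left; gnu < koi → go left; gnu > emu → go right; gnu < jay → go left. Place as left child of jay.
Insert bee: bee < owl → go left; bee < koi → go left; bee < emu → go left; bee < cat → go left. Place as left child of cat.
Insert rat: rat > owl → go right; rat > ram → go right; rat < yak → go left. Place as left child of yak.
Insert pig: pig > owl → go right; pig < ram → go left; pig < pug → go left. Place as left child of pug.
Insert cod: cod < owl → go left; cod < koi → go left; cod < emu → go left; cod > cat → go right. Place as right child of cat.
Insert kit: kit < owl → go left; kit < koi → go left; kit > emu → go right; kit > jay → go right. Place as right child of jay.
Insert ewe: ewe < owl → go left; ewe < koi → go left; ewe > emu → go right; ewe < jay → go left; ewe < gnu → go left. Place as left child of gnu.
Insert boa: boa < owl → go left; boa < koi → go left; boa < emu → go left; boa < cat → go left; boa > bee → go right. Place as right child of bee.
Insert bat: bat < owl → go left; bat < koi → go left; bat < emu → go left; bat < cat → go left; bat < bee → go left. Place as left child of bee.
Insert hen: hen < owl → go left; hen < koi → go left; hen > emu → go right; hen < jay → go left; hen > gnu → go right. Place as right child of gnu.
Insert cow: cow < owl → go left; cow < koi → go left; cow < emu → go left; cow > cat → go right; cow > cod → go right. Place as right child of cod.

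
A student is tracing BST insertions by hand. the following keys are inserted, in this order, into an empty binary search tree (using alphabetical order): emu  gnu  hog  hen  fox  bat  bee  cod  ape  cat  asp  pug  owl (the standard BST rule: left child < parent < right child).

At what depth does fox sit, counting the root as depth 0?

emu: root
gnu: right child of emu (depth 1)
hog: right child of gnu (depth 2)
hen: left child of hog (depth 3)
fox: left child of gnu (depth 2)
bat: left child of emu (depth 1)
bee: right child of bat (depth 2)
cod: right child of bee (depth 3)
ape: left child of bat (depth 2)
cat: left child of cod (depth 4)
asp: right child of ape (depth 3)
pug: right child of hog (depth 3)
owl: left child of pug (depth 4)

Path to fox: emu → gnu → fox, which is 2 edges.

2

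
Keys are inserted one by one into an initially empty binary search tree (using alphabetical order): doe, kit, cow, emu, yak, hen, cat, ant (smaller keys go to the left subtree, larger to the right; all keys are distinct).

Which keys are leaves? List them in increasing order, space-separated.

ant hen yak

doe: root
kit: right child of doe (depth 1)
cow: left child of doe (depth 1)
emu: left child of kit (depth 2)
yak: right child of kit (depth 2)
hen: right child of emu (depth 3)
cat: left child of cow (depth 2)
ant: left child of cat (depth 3)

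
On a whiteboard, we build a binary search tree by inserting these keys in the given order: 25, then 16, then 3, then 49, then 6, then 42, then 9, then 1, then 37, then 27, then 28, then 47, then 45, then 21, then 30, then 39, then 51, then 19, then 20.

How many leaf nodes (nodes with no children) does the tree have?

25: root
16: left child of 25 (depth 1)
3: left child of 16 (depth 2)
49: right child of 25 (depth 1)
6: right child of 3 (depth 3)
42: left child of 49 (depth 2)
9: right child of 6 (depth 4)
1: left child of 3 (depth 3)
37: left child of 42 (depth 3)
27: left child of 37 (depth 4)
28: right child of 27 (depth 5)
47: right child of 42 (depth 3)
45: left child of 47 (depth 4)
21: right child of 16 (depth 2)
30: right child of 28 (depth 6)
39: right child of 37 (depth 4)
51: right child of 49 (depth 2)
19: left child of 21 (depth 3)
20: right child of 19 (depth 4)

Leaves: 1, 9, 20, 30, 39, 45, 51 — 7 in total.

7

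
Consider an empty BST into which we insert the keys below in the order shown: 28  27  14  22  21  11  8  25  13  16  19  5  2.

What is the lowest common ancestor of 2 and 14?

Resulting structure (node: left, right):
  28: L=27, R=–
  27: L=14, R=–
  14: L=11, R=22
  22: L=21, R=25
  21: L=16, R=–
  11: L=8, R=13
  8: L=5, R=–
  25: L=–, R=–
  13: L=–, R=–
  16: L=–, R=19
  19: L=–, R=–
  5: L=2, R=–
  2: L=–, R=–

Path to 2: 28 → 27 → 14 → 11 → 8 → 5 → 2
Path to 14: 28 → 27 → 14
14 lies on both paths and is an ancestor of the other node.

14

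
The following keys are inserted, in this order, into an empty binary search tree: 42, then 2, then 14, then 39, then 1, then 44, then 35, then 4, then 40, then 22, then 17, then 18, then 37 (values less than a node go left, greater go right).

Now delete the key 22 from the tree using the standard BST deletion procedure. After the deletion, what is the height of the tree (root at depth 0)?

6

Insert 42: tree is empty, so 42 becomes the root.
Insert 2: 2 < 42 → go left. Place as left child of 42.
Insert 14: 14 < 42 → go left; 14 > 2 → go right. Place as right child of 2.
Insert 39: 39 < 42 → go left; 39 > 2 → go right; 39 > 14 → go right. Place as right child of 14.
Insert 1: 1 < 42 → go left; 1 < 2 → go left. Place as left child of 2.
Insert 44: 44 > 42 → go right. Place as right child of 42.
Insert 35: 35 < 42 → go left; 35 > 2 → go right; 35 > 14 → go right; 35 < 39 → go left. Place as left child of 39.
Insert 4: 4 < 42 → go left; 4 > 2 → go right; 4 < 14 → go left. Place as left child of 14.
Insert 40: 40 < 42 → go left; 40 > 2 → go right; 40 > 14 → go right; 40 > 39 → go right. Place as right child of 39.
Insert 22: 22 < 42 → go left; 22 > 2 → go right; 22 > 14 → go right; 22 < 39 → go left; 22 < 35 → go left. Place as left child of 35.
Insert 17: 17 < 42 → go left; 17 > 2 → go right; 17 > 14 → go right; 17 < 39 → go left; 17 < 35 → go left; 17 < 22 → go left. Place as left child of 22.
Insert 18: 18 < 42 → go left; 18 > 2 → go right; 18 > 14 → go right; 18 < 39 → go left; 18 < 35 → go left; 18 < 22 → go left; 18 > 17 → go right. Place as right child of 17.
Insert 37: 37 < 42 → go left; 37 > 2 → go right; 37 > 14 → go right; 37 < 39 → go left; 37 > 35 → go right. Place as right child of 35.

Delete 22 (at most one child — splice it out).
After deletion, deepest node is 18 at depth 6.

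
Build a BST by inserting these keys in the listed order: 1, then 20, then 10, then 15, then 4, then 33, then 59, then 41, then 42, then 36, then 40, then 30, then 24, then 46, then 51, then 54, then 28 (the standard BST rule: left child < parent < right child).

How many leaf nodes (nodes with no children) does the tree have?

Resulting structure (node: left, right):
  1: L=–, R=20
  20: L=10, R=33
  10: L=4, R=15
  15: L=–, R=–
  4: L=–, R=–
  33: L=30, R=59
  59: L=41, R=–
  41: L=36, R=42
  42: L=–, R=46
  36: L=–, R=40
  40: L=–, R=–
  30: L=24, R=–
  24: L=–, R=28
  46: L=–, R=51
  51: L=–, R=54
  54: L=–, R=–
  28: L=–, R=–

Leaves: 4, 15, 28, 40, 54 — 5 in total.

5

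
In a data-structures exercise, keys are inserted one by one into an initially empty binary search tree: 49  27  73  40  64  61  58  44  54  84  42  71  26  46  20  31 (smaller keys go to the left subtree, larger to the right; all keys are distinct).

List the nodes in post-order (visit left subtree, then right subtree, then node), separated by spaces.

49: root
27: left child of 49 (depth 1)
73: right child of 49 (depth 1)
40: right child of 27 (depth 2)
64: left child of 73 (depth 2)
61: left child of 64 (depth 3)
58: left child of 61 (depth 4)
44: right child of 40 (depth 3)
54: left child of 58 (depth 5)
84: right child of 73 (depth 2)
42: left child of 44 (depth 4)
71: right child of 64 (depth 3)
26: left child of 27 (depth 2)
46: right child of 44 (depth 4)
20: left child of 26 (depth 3)
31: left child of 40 (depth 3)

20 26 31 42 46 44 40 27 54 58 61 71 64 84 73 49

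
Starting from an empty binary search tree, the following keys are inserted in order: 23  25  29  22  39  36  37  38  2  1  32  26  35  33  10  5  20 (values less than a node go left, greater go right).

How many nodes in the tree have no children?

6

23: root
25: right child of 23 (depth 1)
29: right child of 25 (depth 2)
22: left child of 23 (depth 1)
39: right child of 29 (depth 3)
36: left child of 39 (depth 4)
37: right child of 36 (depth 5)
38: right child of 37 (depth 6)
2: left child of 22 (depth 2)
1: left child of 2 (depth 3)
32: left child of 36 (depth 5)
26: left child of 29 (depth 3)
35: right child of 32 (depth 6)
33: left child of 35 (depth 7)
10: right child of 2 (depth 3)
5: left child of 10 (depth 4)
20: right child of 10 (depth 4)

Leaves: 1, 5, 20, 26, 33, 38 — 6 in total.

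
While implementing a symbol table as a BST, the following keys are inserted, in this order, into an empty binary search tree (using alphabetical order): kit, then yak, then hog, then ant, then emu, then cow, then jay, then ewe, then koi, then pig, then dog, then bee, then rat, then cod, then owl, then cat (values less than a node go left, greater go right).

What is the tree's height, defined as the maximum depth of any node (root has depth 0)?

Resulting structure (node: left, right):
  kit: L=hog, R=yak
  yak: L=koi, R=–
  hog: L=ant, R=jay
  ant: L=–, R=emu
  emu: L=cow, R=ewe
  cow: L=bee, R=dog
  jay: L=–, R=–
  ewe: L=–, R=–
  koi: L=–, R=pig
  pig: L=owl, R=rat
  dog: L=–, R=–
  bee: L=–, R=cod
  rat: L=–, R=–
  cod: L=cat, R=–
  owl: L=–, R=–
  cat: L=–, R=–

The deepest node is cat at depth 7.

7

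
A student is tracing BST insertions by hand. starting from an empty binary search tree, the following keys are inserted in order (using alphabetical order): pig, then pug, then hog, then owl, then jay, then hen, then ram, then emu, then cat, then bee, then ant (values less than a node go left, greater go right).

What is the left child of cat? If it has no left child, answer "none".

pig: root
pug: right child of pig (depth 1)
hog: left child of pig (depth 1)
owl: right child of hog (depth 2)
jay: left child of owl (depth 3)
hen: left child of hog (depth 2)
ram: right child of pug (depth 2)
emu: left child of hen (depth 3)
cat: left child of emu (depth 4)
bee: left child of cat (depth 5)
ant: left child of bee (depth 6)

bee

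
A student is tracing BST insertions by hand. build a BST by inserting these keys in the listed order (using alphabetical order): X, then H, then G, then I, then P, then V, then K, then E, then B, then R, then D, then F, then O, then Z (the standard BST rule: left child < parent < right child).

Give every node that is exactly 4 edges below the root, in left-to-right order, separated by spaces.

B F K V

X: root
H: left child of X (depth 1)
G: left child of H (depth 2)
I: right child of H (depth 2)
P: right child of I (depth 3)
V: right child of P (depth 4)
K: left child of P (depth 4)
E: left child of G (depth 3)
B: left child of E (depth 4)
R: left child of V (depth 5)
D: right child of B (depth 5)
F: right child of E (depth 4)
O: right child of K (depth 5)
Z: right child of X (depth 1)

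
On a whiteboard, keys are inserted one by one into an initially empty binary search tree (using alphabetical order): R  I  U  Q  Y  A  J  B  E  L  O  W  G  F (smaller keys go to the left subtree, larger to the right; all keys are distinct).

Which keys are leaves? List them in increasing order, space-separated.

F O W

R: root
I: left child of R (depth 1)
U: right child of R (depth 1)
Q: right child of I (depth 2)
Y: right child of U (depth 2)
A: left child of I (depth 2)
J: left child of Q (depth 3)
B: right child of A (depth 3)
E: right child of B (depth 4)
L: right child of J (depth 4)
O: right child of L (depth 5)
W: left child of Y (depth 3)
G: right child of E (depth 5)
F: left child of G (depth 6)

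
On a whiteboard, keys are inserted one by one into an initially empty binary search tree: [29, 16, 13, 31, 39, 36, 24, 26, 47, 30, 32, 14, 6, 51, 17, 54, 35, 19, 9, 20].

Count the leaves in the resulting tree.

7

29: root
16: left child of 29 (depth 1)
13: left child of 16 (depth 2)
31: right child of 29 (depth 1)
39: right child of 31 (depth 2)
36: left child of 39 (depth 3)
24: right child of 16 (depth 2)
26: right child of 24 (depth 3)
47: right child of 39 (depth 3)
30: left child of 31 (depth 2)
32: left child of 36 (depth 4)
14: right child of 13 (depth 3)
6: left child of 13 (depth 3)
51: right child of 47 (depth 4)
17: left child of 24 (depth 3)
54: right child of 51 (depth 5)
35: right child of 32 (depth 5)
19: right child of 17 (depth 4)
9: right child of 6 (depth 4)
20: right child of 19 (depth 5)

Leaves: 9, 14, 20, 26, 30, 35, 54 — 7 in total.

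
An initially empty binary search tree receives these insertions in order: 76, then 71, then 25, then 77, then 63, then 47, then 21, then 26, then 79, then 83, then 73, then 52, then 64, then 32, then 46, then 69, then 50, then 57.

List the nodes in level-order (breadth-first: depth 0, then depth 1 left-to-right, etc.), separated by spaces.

76 71 77 25 73 79 21 63 83 47 64 26 52 69 32 50 57 46

76: root
71: left child of 76 (depth 1)
25: left child of 71 (depth 2)
77: right child of 76 (depth 1)
63: right child of 25 (depth 3)
47: left child of 63 (depth 4)
21: left child of 25 (depth 3)
26: left child of 47 (depth 5)
79: right child of 77 (depth 2)
83: right child of 79 (depth 3)
73: right child of 71 (depth 2)
52: right child of 47 (depth 5)
64: right child of 63 (depth 4)
32: right child of 26 (depth 6)
46: right child of 32 (depth 7)
69: right child of 64 (depth 5)
50: left child of 52 (depth 6)
57: right child of 52 (depth 6)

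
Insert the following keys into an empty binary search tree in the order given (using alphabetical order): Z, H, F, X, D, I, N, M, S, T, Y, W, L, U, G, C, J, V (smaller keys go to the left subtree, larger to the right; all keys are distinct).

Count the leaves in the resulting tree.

Z: root
H: left child of Z (depth 1)
F: left child of H (depth 2)
X: right child of H (depth 2)
D: left child of F (depth 3)
I: left child of X (depth 3)
N: right child of I (depth 4)
M: left child of N (depth 5)
S: right child of N (depth 5)
T: right child of S (depth 6)
Y: right child of X (depth 3)
W: right child of T (depth 7)
L: left child of M (depth 6)
U: left child of W (depth 8)
G: right child of F (depth 3)
C: left child of D (depth 4)
J: left child of L (depth 7)
V: right child of U (depth 9)

Leaves: C, G, J, V, Y — 5 in total.

5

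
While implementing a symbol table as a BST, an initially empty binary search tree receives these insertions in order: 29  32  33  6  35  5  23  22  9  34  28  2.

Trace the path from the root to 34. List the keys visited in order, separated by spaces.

29 32 33 35 34

29: root
32: right child of 29 (depth 1)
33: right child of 32 (depth 2)
6: left child of 29 (depth 1)
35: right child of 33 (depth 3)
5: left child of 6 (depth 2)
23: right child of 6 (depth 2)
22: left child of 23 (depth 3)
9: left child of 22 (depth 4)
34: left child of 35 (depth 4)
28: right child of 23 (depth 3)
2: left child of 5 (depth 3)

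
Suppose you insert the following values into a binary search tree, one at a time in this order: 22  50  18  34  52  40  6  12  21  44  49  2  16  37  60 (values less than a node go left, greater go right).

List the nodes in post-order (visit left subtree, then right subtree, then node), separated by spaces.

2 16 12 6 21 18 37 49 44 40 34 60 52 50 22

22: root
50: right child of 22 (depth 1)
18: left child of 22 (depth 1)
34: left child of 50 (depth 2)
52: right child of 50 (depth 2)
40: right child of 34 (depth 3)
6: left child of 18 (depth 2)
12: right child of 6 (depth 3)
21: right child of 18 (depth 2)
44: right child of 40 (depth 4)
49: right child of 44 (depth 5)
2: left child of 6 (depth 3)
16: right child of 12 (depth 4)
37: left child of 40 (depth 4)
60: right child of 52 (depth 3)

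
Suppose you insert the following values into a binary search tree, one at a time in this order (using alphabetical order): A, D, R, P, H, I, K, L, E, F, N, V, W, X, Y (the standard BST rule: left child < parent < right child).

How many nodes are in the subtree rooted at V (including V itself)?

4

A: root
D: right child of A (depth 1)
R: right child of D (depth 2)
P: left child of R (depth 3)
H: left child of P (depth 4)
I: right child of H (depth 5)
K: right child of I (depth 6)
L: right child of K (depth 7)
E: left child of H (depth 5)
F: right child of E (depth 6)
N: right child of L (depth 8)
V: right child of R (depth 3)
W: right child of V (depth 4)
X: right child of W (depth 5)
Y: right child of X (depth 6)

Subtree rooted at V contains: V, W, X, Y — 4 nodes.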